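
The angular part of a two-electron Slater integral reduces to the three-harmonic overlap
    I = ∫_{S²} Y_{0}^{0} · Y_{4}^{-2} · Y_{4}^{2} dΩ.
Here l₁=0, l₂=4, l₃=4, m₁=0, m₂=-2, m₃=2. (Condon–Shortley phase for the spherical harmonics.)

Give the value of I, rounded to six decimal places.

m-sum 0 ✓  L=8 even ✓  4≤4≤4 ✓
Π(2lᵢ+1) = 1×9×9 = 81
triangle coeff Δ(0,4,4) = 1/9
Σ_t [0,0]: t=0:+1/576 = 1/576
(3j)²=1/9 [(0 4 4; 0 0 0)], sign=+1
Σ_t [0,0]: t=0:+1/1440 = 1/1440
(3j)²=1/9 [(0 4 4; 0 -2 2)], sign=+1
⇒ 4πI² = 1/1
I = (+1)√(1/1/(4π)) = 0.28209479

0.282095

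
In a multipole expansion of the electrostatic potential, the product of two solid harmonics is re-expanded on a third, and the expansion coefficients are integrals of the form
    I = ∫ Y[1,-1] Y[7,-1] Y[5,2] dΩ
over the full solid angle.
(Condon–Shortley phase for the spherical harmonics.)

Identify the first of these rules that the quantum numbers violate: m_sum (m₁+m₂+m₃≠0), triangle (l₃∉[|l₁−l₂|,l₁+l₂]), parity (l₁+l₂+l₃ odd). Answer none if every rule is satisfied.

azimuthal sum: -1 − 1 + 2 = 0  ✓
6 ≤ 5 ≤ 8 (triangle on l)  ✗
L = 1 + 7 + 5 = 13 (odd)

triangle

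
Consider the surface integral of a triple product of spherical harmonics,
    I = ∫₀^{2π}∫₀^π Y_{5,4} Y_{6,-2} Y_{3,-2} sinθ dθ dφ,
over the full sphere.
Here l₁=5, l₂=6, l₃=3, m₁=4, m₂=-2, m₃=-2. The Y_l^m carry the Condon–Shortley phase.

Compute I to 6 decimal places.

m-sum 0 ✓  L=14 even ✓  1≤3≤11 ✓
Π(2lᵢ+1) = 11×13×7 = 1001
triangle coeff Δ(5,6,3) = 1/675675
Σ_t [3,5]: t=3:−1/8640 t=4:+1/2304 t=5:−1/8640 = 7/34560
(3j)²=7/429 [(5 6 3; 0 0 0)], sign=-1
Σ_t [0,1]: t=0:+1/967680 t=1:−1/60480 = -1/64512
(3j)²=15/1001 [(5 6 3; 4 -2 -2)], sign=+1
⇒ 4πI² = 35/143
I = (-1)√(35/143/(4π)) = -0.13956004

-0.139560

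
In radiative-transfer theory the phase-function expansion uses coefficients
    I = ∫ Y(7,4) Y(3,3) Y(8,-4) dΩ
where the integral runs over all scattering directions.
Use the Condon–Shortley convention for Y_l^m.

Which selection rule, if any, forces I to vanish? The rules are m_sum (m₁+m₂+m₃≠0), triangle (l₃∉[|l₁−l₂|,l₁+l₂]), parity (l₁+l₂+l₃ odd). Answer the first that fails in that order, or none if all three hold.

m_sum

Σmᵢ = 3  ✗
l₃∈[|l₁−l₂|,l₁+l₂]=[4,10], have l₃=8
Σlᵢ = 18 ⇒ even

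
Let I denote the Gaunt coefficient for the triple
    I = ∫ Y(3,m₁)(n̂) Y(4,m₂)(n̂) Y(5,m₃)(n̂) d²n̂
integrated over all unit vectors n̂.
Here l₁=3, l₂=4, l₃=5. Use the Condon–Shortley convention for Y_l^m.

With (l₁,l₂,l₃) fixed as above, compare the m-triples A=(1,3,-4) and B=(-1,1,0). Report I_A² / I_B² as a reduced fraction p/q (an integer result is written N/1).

98/5

Shared (l₁,l₂,l₃)=(3,4,5): N and (l;000)² cancel in I_A²/I_B².
A: Δ = 2!·4!·6!/13! = 1/180180; Racah Σ t=1..2: t=1:−1/4320 t=2:+1/5760 = -1/17280; ⇒ 3j(3 4 5; 1 3 -4)² = 7/4290, sgn +1
B: Δ = 2!·4!·6!/13! = 1/180180; Racah Σ t=0..2: t=0:+1/5760 t=1:−1/288 t=2:+1/288 = 1/5760; ⇒ 3j(3 4 5; -1 1 0)² = 1/12012, sgn -1
I_A²/I_B² = (7/4290)/(1/12012) = 98/5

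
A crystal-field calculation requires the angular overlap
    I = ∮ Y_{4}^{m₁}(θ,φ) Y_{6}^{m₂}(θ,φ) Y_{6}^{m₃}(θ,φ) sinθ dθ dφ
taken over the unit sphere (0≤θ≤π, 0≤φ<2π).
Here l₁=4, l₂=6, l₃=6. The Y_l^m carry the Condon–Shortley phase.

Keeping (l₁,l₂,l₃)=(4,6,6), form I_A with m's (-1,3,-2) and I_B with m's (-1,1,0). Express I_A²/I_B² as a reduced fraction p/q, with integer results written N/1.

l's match ⇒ only the (l;m) 3-j factors differ between A and B.
A: triangle coeff Δ(4,6,6) = 1/15315300; Σ_t [1,4]: t=1:−1/5806080 t=2:+1/120960 t=3:−1/34560 t=4:+1/103680 = -13/1161216; (3j)²=65/5236 [(4 6 6; -1 3 -2)], sign=-1
B: triangle coeff Δ(4,6,6) = 1/15315300; Σ_t [1,4]: t=1:−1/207360 t=2:+1/17280 t=3:−1/13824 t=4:+1/103680 = -1/103680; (3j)²=10/7293 [(4 6 6; -1 1 0)], sign=-1
I_A²/I_B² = (65/5236)/(10/7293) = 507/56

507/56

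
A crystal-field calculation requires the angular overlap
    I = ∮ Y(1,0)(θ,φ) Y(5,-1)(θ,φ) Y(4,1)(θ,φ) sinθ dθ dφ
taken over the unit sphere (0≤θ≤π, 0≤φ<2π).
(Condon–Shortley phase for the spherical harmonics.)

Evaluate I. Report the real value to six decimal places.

Rules hold: Σm=0, L=10 even, 4≤4≤6.
N = 3·11·9 = 297
Δ = 2!·0!·8!/11! = 1/495
Racah Σ t=1..1: t=1:−1/576 = -1/576
⇒ 3j(1 5 4; 0 0 0)² = 5/99, sgn -1
Racah Σ t=1..1: t=1:−1/720 = -1/720
⇒ 3j(1 5 4; 0 -1 1)² = 8/165, sgn +1
4πI² = N·(3j₀)²·(3jₘ)² = 8/11
I = -1·√(0.727273/4π) = -0.24057125

-0.240571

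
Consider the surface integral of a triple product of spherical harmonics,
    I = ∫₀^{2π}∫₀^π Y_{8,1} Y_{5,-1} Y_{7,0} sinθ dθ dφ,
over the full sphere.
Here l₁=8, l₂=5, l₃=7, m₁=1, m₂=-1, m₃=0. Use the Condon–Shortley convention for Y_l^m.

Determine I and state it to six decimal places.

-0.057627

m-sum 0 ✓  L=20 even ✓  3≤7≤13 ✓
Π(2lᵢ+1) = 17×11×15 = 2805
triangle coeff Δ(8,5,7) = 1/814773960
Σ_t [1,5]: t=1:−1/87091200 t=2:+1/4976640 t=3:−1/2073600 t=4:+1/4976640 t=5:−1/87091200 = -1/9676800
(3j)²=360/46189 [(8 5 7; 0 0 0)], sign=+1
Σ_t [0,4]: t=0:+1/522547200 t=1:−1/12441600 t=2:+1/2764800 t=3:−1/3732480 t=4:+1/34836480 = 23/522547200
(3j)²=529/277134 [(8 5 7; 1 -1 0)], sign=-1
⇒ 4πI² = 476100/11408683
I = (-1)√(476100/11408683/(4π)) = -0.05762705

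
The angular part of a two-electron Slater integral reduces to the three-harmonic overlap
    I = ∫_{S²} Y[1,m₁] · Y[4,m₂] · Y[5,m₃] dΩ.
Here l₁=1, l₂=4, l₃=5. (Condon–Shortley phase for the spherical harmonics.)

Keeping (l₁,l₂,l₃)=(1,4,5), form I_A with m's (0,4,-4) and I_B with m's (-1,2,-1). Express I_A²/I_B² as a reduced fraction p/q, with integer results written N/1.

Shared (l₁,l₂,l₃)=(1,4,5): N and (l;000)² cancel in I_A²/I_B².
A: Δ = 0!·2!·8!/11! = 1/495; Racah Σ t=0..0: t=0:+1/40320 = 1/40320; ⇒ 3j(1 4 5; 0 4 -4)² = 1/55, sgn -1
B: Δ = 0!·2!·8!/11! = 1/495; Racah Σ t=0..0: t=0:+1/2880 = 1/2880; ⇒ 3j(1 4 5; -1 2 -1)² = 2/165, sgn +1
I_A²/I_B² = (1/55)/(2/165) = 3/2

3/2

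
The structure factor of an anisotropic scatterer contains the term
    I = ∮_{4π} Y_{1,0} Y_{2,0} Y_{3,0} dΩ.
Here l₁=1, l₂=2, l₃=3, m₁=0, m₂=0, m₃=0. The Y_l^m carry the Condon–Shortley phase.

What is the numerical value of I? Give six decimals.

m-sum 0 ✓  L=6 even ✓  1≤3≤3 ✓
Π(2lᵢ+1) = 3×5×7 = 105
triangle coeff Δ(1,2,3) = 1/105
Σ_t [0,0]: t=0:+1/4 = 1/4
(3j)²=3/35 [(1 2 3; 0 0 0)], sign=-1
(m-triple is (0,0,0) — same symbol as above.)
⇒ 4πI² = 27/35
I = (+1)√(27/35/(4π)) = 0.24776670

0.247767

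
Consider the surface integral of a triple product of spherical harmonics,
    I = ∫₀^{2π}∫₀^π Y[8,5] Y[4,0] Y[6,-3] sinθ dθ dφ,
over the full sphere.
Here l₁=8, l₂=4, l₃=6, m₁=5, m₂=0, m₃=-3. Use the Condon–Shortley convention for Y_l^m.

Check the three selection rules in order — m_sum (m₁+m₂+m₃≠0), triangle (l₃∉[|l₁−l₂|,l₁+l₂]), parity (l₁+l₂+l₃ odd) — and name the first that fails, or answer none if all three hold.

azimuthal sum: 5 + 0 − 3 = 2  ✗
4 ≤ 6 ≤ 12 (triangle on l)
L = 8 + 4 + 6 = 18 (even)

m_sum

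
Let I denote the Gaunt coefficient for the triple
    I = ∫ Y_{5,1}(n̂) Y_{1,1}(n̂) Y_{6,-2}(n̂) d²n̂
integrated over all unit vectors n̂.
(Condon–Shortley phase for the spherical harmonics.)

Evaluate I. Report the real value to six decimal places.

Checks pass: Σm=0; 12 even; l₃=6∈[4,6].
(2·5+1)(2·1+1)(2·6+1) = 429
Δ: 0! 10! 2! / 13! → 1/858
sum: t=0:+1/14400 = 1/14400
3j²(5 1 6; 0 0 0) = Δ·Π!·Σ² = 6/143  (sign +1)
sum: t=0:+1/34560 = 1/34560
3j²(5 1 6; 1 1 -2) = Δ·Π!·Σ² = 14/429  (sign +1)
combine: 4πI² = 429·6/143·14/429 = 84/143
take √, sign +1: I = 0.21620548

0.216205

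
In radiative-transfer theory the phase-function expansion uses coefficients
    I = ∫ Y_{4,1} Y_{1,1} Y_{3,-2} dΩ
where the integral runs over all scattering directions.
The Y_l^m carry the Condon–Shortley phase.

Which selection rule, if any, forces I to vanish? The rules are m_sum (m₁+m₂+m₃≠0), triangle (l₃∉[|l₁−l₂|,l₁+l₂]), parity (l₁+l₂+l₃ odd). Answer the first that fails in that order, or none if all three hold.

m₁+m₂+m₃ = 1 + 1 − 2 = 0  ✓
triangle: |4−1|=3 ≤ l₃=3 ≤ 4+1=5  ✓
parity: l₁+l₂+l₃ = 8 is even  ✓

none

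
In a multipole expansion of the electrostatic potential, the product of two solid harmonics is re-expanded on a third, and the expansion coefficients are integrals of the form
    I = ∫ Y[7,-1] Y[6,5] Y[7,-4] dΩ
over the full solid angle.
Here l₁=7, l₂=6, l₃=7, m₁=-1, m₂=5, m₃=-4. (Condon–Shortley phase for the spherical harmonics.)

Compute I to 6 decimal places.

Rules hold: Σm=0, L=20 even, 1≤7≤13.
N = 15·13·15 = 2925
Δ = 6!·8!·6!/21! = 1/2444321880
Racah Σ t=0..6: t=0:+1/2612736000 t=1:−1/20736000 t=2:+1/1658880 t=3:−1/746496 t=4:+1/1658880 t=5:−1/20736000 t=6:+1/2612736000 = -1/4354560
⇒ 3j(7 6 7; 0 0 0)² = 1000/138567, sgn +1
Racah Σ t=5..6: t=5:−1/62208000 t=6:+1/124416000 = -1/124416000
⇒ 3j(7 6 7; -1 5 -4)² = 154/20995, sgn +1
4πI² = N·(3j₀)²·(3jₘ)² = 210000/1356277
I = +1·√(0.154836/4π) = 0.11100193

0.111002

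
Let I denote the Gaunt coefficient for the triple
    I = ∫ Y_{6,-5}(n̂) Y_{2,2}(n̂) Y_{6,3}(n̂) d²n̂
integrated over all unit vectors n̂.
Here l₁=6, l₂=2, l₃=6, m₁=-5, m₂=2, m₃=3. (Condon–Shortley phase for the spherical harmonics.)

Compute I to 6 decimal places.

0.120286

Checks pass: Σm=0; 14 even; l₃=6∈[4,8].
(2·6+1)(2·2+1)(2·6+1) = 845
Δ: 2! 10! 2! / 15! → 1/90090
sum: t=0:+1/69120 t=1:−1/14400 t=2:+1/69120 = -7/172800
3j²(6 2 6; 0 0 0) = Δ·Π!·Σ² = 14/715  (sign -1)
sum: t=2:+1/1451520 = 1/1451520
3j²(6 2 6; -5 2 3) = Δ·Π!·Σ² = 1/91  (sign -1)
combine: 4πI² = 845·14/715·1/91 = 2/11
take √, sign +1: I = 0.12028562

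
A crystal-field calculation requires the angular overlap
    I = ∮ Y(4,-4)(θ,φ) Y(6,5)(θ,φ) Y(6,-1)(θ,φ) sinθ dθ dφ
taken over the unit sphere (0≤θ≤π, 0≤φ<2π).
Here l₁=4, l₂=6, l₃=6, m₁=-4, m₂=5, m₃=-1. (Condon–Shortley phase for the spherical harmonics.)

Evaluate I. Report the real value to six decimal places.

Rules hold: Σm=0, L=16 even, 2≤6≤10.
N = 9·13·13 = 1521
Δ = 4!·4!·8!/17! = 1/15315300
Racah Σ t=0..4: t=0:+1/829440 t=1:−1/25920 t=2:+1/9216 t=3:−1/25920 t=4:+1/829440 = 7/207360
⇒ 3j(4 6 6; 0 0 0)² = 28/2431, sgn +1
Racah Σ t=4..4: t=4:+1/2903040 = 1/2903040
⇒ 3j(4 6 6; -4 5 -1)² = 5/663, sgn -1
4πI² = N·(3j₀)²·(3jₘ)² = 420/3179
I = -1·√(0.132117/4π) = -0.10253555

-0.102536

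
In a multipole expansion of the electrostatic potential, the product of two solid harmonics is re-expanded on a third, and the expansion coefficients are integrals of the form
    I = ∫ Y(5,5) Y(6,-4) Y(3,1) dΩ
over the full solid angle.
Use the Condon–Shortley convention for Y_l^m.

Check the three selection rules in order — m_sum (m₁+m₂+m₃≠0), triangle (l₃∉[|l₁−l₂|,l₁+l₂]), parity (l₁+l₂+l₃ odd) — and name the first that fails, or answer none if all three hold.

m_sum

m₁+m₂+m₃ = 5 − 4 + 1 = 2  ✗
triangle: |5−6|=1 ≤ l₃=3 ≤ 5+6=11
parity: l₁+l₂+l₃ = 14 is even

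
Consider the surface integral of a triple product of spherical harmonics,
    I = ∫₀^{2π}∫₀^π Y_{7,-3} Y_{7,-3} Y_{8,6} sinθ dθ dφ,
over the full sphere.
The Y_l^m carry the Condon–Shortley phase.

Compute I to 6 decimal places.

Checks pass: Σm=0; 22 even; l₃=8∈[0,14].
(2·7+1)(2·7+1)(2·8+1) = 3825
Δ: 6! 8! 8! / 23! → 1/22086194130
sum: t=0:+1/18289152000 t=1:−1/248832000 t=2:+1/24883200 t=3:−1/11943936 t=4:+1/24883200 t=5:−1/248832000 t=6:+1/18289152000 = -11/975421440
3j²(7 7 8; 0 0 0) = Δ·Π!·Σ² = 1750/289731  (sign -1)
sum: t=2:+1/2786918400 t=3:−1/914457600 t=4:+1/2786918400 = -11/29262643200
3j²(7 7 8; -3 -3 6) = Δ·Π!·Σ² = 440/52003  (sign -1)
combine: 4πI² = 3825·1750/289731·440/52003 = 8250000/42204149
take √, sign +1: I = 0.12472240

0.124722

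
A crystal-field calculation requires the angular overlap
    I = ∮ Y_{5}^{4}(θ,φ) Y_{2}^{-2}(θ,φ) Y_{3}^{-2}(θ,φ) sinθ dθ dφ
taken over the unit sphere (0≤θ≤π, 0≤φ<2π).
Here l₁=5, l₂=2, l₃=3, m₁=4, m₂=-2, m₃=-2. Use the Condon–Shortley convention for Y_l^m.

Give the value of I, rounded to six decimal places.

0.268967

m-sum 0 ✓  L=10 even ✓  3≤3≤7 ✓
Π(2lᵢ+1) = 11×5×7 = 385
triangle coeff Δ(5,2,3) = 1/2310
Σ_t [2,2]: t=2:+1/144 = 1/144
(3j)²=10/231 [(5 2 3; 0 0 0)], sign=-1
Σ_t [0,0]: t=0:+1/2880 = 1/2880
(3j)²=3/55 [(5 2 3; 4 -2 -2)], sign=-1
⇒ 4πI² = 10/11
I = (+1)√(10/11/(4π)) = 0.26896683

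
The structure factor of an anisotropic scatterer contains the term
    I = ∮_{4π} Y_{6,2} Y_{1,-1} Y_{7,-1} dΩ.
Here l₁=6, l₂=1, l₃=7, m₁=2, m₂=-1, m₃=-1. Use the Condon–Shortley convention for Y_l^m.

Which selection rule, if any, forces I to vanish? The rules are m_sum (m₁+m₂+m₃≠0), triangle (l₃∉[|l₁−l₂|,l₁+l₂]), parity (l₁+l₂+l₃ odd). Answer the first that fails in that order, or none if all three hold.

azimuthal sum: 2 − 1 − 1 = 0  ✓
5 ≤ 7 ≤ 7 (triangle on l)  ✓
L = 6 + 1 + 7 = 14 (even)  ✓

none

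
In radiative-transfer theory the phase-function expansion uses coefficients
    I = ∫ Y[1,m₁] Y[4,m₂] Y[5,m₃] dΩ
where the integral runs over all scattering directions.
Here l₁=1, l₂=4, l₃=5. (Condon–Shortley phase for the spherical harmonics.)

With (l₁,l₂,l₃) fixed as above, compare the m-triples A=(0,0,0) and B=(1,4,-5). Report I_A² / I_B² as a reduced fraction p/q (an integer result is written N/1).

l's match ⇒ only the (l;m) 3-j factors differ between A and B.
A: triangle coeff Δ(1,4,5) = 1/495; Σ_t [0,0]: t=0:+1/576 = 1/576; (3j)²=5/99 [(1 4 5; 0 0 0)], sign=-1
B: triangle coeff Δ(1,4,5) = 1/495; Σ_t [0,0]: t=0:+1/80640 = 1/80640; (3j)²=1/11 [(1 4 5; 1 4 -5)], sign=+1
I_A²/I_B² = (5/99)/(1/11) = 5/9

5/9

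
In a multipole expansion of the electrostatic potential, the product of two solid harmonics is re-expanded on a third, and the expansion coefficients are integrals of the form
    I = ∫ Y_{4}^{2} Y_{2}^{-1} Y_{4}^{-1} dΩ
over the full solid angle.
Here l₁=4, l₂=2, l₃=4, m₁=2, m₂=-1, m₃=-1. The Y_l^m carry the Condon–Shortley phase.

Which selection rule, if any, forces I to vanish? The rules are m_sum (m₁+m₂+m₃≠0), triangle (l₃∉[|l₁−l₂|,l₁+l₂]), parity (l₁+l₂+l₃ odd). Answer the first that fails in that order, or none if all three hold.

none

azimuthal sum: 2 − 1 − 1 = 0  ✓
2 ≤ 4 ≤ 6 (triangle on l)  ✓
L = 4 + 2 + 4 = 10 (even)  ✓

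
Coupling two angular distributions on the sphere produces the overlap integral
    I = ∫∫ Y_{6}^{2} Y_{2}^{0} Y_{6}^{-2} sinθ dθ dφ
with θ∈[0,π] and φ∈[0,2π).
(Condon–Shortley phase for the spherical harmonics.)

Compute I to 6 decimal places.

Checks pass: Σm=0; 14 even; l₃=6∈[4,8].
(2·6+1)(2·2+1)(2·6+1) = 845
Δ: 2! 10! 2! / 15! → 1/90090
sum: t=0:+1/69120 t=1:−1/14400 t=2:+1/69120 = -7/172800
3j²(6 2 6; 0 0 0) = Δ·Π!·Σ² = 14/715  (sign -1)
sum: t=0:+1/69120 t=1:−1/30240 t=2:+1/322560 = -1/64512
3j²(6 2 6; 2 0 -2) = Δ·Π!·Σ² = 10/1001  (sign -1)
combine: 4πI² = 845·14/715·10/1001 = 20/121
take √, sign +1: I = 0.11468784

0.114688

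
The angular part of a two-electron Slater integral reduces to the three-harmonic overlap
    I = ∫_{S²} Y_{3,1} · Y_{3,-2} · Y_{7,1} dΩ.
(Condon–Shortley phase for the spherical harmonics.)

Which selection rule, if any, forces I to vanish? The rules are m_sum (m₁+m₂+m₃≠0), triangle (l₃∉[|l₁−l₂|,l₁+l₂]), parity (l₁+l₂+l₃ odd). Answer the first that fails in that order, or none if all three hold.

azimuthal sum: 1 − 2 + 1 = 0  ✓
0 ≤ 7 ≤ 6 (triangle on l)  ✗
L = 3 + 3 + 7 = 13 (odd)

triangle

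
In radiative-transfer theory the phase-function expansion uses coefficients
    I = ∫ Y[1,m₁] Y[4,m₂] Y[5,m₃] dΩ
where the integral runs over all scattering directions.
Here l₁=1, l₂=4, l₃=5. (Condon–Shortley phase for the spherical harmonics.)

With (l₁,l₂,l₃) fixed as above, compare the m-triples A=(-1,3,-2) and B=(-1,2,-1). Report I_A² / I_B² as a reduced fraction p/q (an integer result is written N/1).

1/2

Shared (l₁,l₂,l₃)=(1,4,5): N and (l;000)² cancel in I_A²/I_B².
A: Δ = 0!·2!·8!/11! = 1/495; Racah Σ t=0..0: t=0:+1/10080 = 1/10080; ⇒ 3j(1 4 5; -1 3 -2)² = 1/165, sgn -1
B: Δ = 0!·2!·8!/11! = 1/495; Racah Σ t=0..0: t=0:+1/2880 = 1/2880; ⇒ 3j(1 4 5; -1 2 -1)² = 2/165, sgn +1
I_A²/I_B² = (1/165)/(2/165) = 1/2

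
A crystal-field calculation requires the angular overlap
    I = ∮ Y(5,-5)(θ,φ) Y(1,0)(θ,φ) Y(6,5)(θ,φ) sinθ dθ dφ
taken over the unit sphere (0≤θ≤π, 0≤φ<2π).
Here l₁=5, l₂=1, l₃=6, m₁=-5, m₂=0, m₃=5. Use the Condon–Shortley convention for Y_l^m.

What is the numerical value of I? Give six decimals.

Checks pass: Σm=0; 12 even; l₃=6∈[4,6].
(2·5+1)(2·1+1)(2·6+1) = 429
Δ: 0! 10! 2! / 13! → 1/858
sum: t=0:+1/14400 = 1/14400
3j²(5 1 6; 0 0 0) = Δ·Π!·Σ² = 6/143  (sign +1)
sum: t=0:+1/3628800 = 1/3628800
3j²(5 1 6; -5 0 5) = Δ·Π!·Σ² = 1/78  (sign -1)
combine: 4πI² = 429·6/143·1/78 = 3/13
take √, sign -1: I = -0.13551395

-0.135514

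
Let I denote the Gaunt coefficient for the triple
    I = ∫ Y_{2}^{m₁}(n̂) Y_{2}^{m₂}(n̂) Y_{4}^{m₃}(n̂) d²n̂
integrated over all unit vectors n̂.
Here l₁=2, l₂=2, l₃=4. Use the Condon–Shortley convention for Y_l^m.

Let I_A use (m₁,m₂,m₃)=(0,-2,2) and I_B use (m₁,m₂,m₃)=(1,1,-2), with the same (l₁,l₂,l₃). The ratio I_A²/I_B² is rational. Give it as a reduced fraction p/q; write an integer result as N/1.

Shared (l₁,l₂,l₃)=(2,2,4): N and (l;000)² cancel in I_A²/I_B².
A: Δ = 0!·4!·4!/9! = 1/630; Racah Σ t=0..0: t=0:+1/96 = 1/96; ⇒ 3j(2 2 4; 0 -2 2)² = 1/42, sgn +1
B: Δ = 0!·4!·4!/9! = 1/630; Racah Σ t=0..0: t=0:+1/36 = 1/36; ⇒ 3j(2 2 4; 1 1 -2)² = 4/63, sgn +1
I_A²/I_B² = (1/42)/(4/63) = 3/8

3/8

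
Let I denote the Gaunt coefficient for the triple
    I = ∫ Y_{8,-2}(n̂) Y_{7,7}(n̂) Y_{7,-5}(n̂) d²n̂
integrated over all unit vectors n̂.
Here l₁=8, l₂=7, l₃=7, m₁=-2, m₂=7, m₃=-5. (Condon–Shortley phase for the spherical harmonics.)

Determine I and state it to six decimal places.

-0.101951

m-sum 0 ✓  L=22 even ✓  1≤7≤15 ✓
Π(2lᵢ+1) = 17×15×15 = 3825
triangle coeff Δ(8,7,7) = 1/22086194130
Σ_t [1,7]: t=1:−1/18289152000 t=2:+1/248832000 t=3:−1/24883200 t=4:+1/11943936 t=5:−1/24883200 t=6:+1/248832000 t=7:−1/18289152000 = 11/975421440
(3j)²=1750/289731 [(8 7 7; 0 0 0)], sign=-1
Σ_t [8,8]: t=8:+1/41803776000 = 1/41803776000
(3j)²=42/7429 [(8 7 7; -2 7 -5)], sign=+1
⇒ 4πI² = 5512500/42204149
I = (-1)√(5512500/42204149/(4π)) = -0.10195107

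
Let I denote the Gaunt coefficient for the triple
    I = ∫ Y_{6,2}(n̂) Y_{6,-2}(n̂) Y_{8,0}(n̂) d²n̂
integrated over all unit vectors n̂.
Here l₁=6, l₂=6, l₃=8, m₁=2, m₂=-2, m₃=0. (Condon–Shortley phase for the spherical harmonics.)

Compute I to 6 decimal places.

-0.116212

Rules hold: Σm=0, L=20 even, 0≤8≤12.
N = 13·13·17 = 2873
Δ = 4!·8!·8!/21! = 1/1309458150
Racah Σ t=0..4: t=0:+1/49766400 t=1:−1/3110400 t=2:+1/1327104 t=3:−1/3110400 t=4:+1/49766400 = 1/6635520
⇒ 3j(6 6 8; 0 0 0)² = 350/46189, sgn +1
Racah Σ t=0..4: t=0:+1/7962624 t=1:−1/3110400 t=2:+1/8294400 t=3:−1/152409600 t=4:+1/39016857600 = -71/867041280
⇒ 3j(6 6 8; 2 -2 0)² = 5041/646646, sgn -1
4πI² = N·(3j₀)²·(3jₘ)² = 126025/742577
I = -1·√(0.169713/4π) = -0.11621245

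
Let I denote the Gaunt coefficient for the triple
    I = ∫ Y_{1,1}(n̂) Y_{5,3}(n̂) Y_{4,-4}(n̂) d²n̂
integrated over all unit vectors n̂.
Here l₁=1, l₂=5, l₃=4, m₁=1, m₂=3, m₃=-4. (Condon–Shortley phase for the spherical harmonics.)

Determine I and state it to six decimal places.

-0.049106

m-sum 0 ✓  L=10 even ✓  4≤4≤6 ✓
Π(2lᵢ+1) = 3×11×9 = 297
triangle coeff Δ(1,5,4) = 1/495
Σ_t [1,1]: t=1:−1/576 = -1/576
(3j)²=5/99 [(1 5 4; 0 0 0)], sign=-1
Σ_t [0,0]: t=0:+1/80640 = 1/80640
(3j)²=1/495 [(1 5 4; 1 3 -4)], sign=+1
⇒ 4πI² = 1/33
I = (-1)√(1/33/(4π)) = -0.04910640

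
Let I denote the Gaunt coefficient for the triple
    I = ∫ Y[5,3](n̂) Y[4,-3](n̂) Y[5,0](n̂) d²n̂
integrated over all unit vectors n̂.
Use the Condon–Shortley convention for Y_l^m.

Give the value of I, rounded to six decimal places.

Checks pass: Σm=0; 14 even; l₃=5∈[1,9].
(2·5+1)(2·4+1)(2·5+1) = 1089
Δ: 4! 6! 4! / 15! → 1/3153150
sum: t=0:+1/69120 t=1:−1/1728 t=2:+1/576 t=3:−1/1728 t=4:+1/69120 = 7/11520
3j²(5 4 5; 0 0 0) = Δ·Π!·Σ² = 2/143  (sign -1)
sum: t=0:+1/6912 t=1:−1/17280 = 1/11520
3j²(5 4 5; 3 -3 0) = Δ·Π!·Σ² = 2/143  (sign -1)
combine: 4πI² = 1089·2/143·2/143 = 36/169
take √, sign +1: I = 0.13019760

0.130198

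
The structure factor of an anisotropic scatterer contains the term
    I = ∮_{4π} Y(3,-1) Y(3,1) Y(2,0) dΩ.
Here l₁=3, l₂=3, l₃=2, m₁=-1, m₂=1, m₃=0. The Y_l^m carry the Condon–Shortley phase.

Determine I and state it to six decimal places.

m-sum 0 ✓  L=8 even ✓  0≤2≤6 ✓
Π(2lᵢ+1) = 7×7×5 = 245
triangle coeff Δ(3,3,2) = 1/3780
Σ_t [1,3]: t=1:−1/24 t=2:+1/4 t=3:−1/24 = 1/6
(3j)²=4/105 [(3 3 2; 0 0 0)], sign=+1
Σ_t [2,4]: t=2:+1/16 t=3:−1/6 t=4:+1/96 = -3/32
(3j)²=3/140 [(3 3 2; -1 1 0)], sign=-1
⇒ 4πI² = 1/5
I = (-1)√(1/5/(4π)) = -0.12615663

-0.126157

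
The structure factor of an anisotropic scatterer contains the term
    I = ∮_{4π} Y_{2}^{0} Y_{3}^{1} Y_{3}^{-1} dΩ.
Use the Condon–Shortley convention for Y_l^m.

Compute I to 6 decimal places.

-0.126157

Rules hold: Σm=0, L=8 even, 1≤3≤5.
N = 5·7·7 = 245
Δ = 2!·2!·4!/9! = 1/3780
Racah Σ t=0..2: t=0:+1/24 t=1:−1/4 t=2:+1/24 = -1/6
⇒ 3j(2 3 3; 0 0 0)² = 4/105, sgn +1
Racah Σ t=0..2: t=0:+1/96 t=1:−1/6 t=2:+1/16 = -3/32
⇒ 3j(2 3 3; 0 1 -1)² = 3/140, sgn -1
4πI² = N·(3j₀)²·(3jₘ)² = 1/5
I = -1·√(0.2/4π) = -0.12615663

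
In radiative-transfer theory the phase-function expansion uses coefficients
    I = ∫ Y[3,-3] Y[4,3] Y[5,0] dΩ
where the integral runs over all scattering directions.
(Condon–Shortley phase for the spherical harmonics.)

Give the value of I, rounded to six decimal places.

-0.098140

Rules hold: Σm=0, L=12 even, 1≤5≤7.
N = 7·9·11 = 693
Δ = 2!·4!·6!/13! = 1/180180
Racah Σ t=0..2: t=0:+1/576 t=1:−1/144 t=2:+1/576 = -1/288
⇒ 3j(3 4 5; 0 0 0)² = 20/1001, sgn +1
Racah Σ t=2..2: t=2:+1/5760 = 1/5760
⇒ 3j(3 4 5; -3 3 0)² = 5/572, sgn -1
4πI² = N·(3j₀)²·(3jₘ)² = 225/1859
I = -1·√(0.121033/4π) = -0.09814013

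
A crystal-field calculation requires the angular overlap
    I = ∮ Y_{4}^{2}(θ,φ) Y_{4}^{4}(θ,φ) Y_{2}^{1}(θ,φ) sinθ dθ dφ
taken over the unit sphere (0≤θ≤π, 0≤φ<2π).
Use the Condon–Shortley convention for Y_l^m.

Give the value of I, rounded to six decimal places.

0.000000

m-sum = 2 + 4 + 1 = 7 ≠ 0 ⇒ I = 0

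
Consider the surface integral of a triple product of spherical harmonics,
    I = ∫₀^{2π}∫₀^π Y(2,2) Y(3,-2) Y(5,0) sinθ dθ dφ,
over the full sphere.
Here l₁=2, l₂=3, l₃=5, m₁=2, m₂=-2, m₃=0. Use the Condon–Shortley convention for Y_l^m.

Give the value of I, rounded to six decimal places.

0.053579

Rules hold: Σm=0, L=10 even, 1≤5≤5.
N = 5·7·11 = 385
Δ = 0!·4!·6!/11! = 1/2310
Racah Σ t=0..0: t=0:+1/144 = 1/144
⇒ 3j(2 3 5; 0 0 0)² = 10/231, sgn -1
Racah Σ t=0..0: t=0:+1/2880 = 1/2880
⇒ 3j(2 3 5; 2 -2 0)² = 1/462, sgn -1
4πI² = N·(3j₀)²·(3jₘ)² = 25/693
I = +1·√(0.036075/4π) = 0.05357948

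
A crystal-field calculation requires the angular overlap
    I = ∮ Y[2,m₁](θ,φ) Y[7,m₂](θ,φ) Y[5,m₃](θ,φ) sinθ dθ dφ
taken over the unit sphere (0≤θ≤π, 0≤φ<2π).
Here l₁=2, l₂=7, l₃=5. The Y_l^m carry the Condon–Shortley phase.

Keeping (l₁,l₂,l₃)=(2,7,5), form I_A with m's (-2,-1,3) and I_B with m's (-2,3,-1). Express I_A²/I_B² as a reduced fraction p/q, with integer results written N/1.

l's match ⇒ only the (l;m) 3-j factors differ between A and B.
A: triangle coeff Δ(2,7,5) = 1/15015; Σ_t [4,4]: t=4:+1/1935360 = 1/1935360; (3j)²=1/1001 [(2 7 5; -2 -1 3)], sign=+1
B: triangle coeff Δ(2,7,5) = 1/15015; Σ_t [4,4]: t=4:+1/414720 = 1/414720; (3j)²=2/143 [(2 7 5; -2 3 -1)], sign=+1
I_A²/I_B² = (1/1001)/(2/143) = 1/14

1/14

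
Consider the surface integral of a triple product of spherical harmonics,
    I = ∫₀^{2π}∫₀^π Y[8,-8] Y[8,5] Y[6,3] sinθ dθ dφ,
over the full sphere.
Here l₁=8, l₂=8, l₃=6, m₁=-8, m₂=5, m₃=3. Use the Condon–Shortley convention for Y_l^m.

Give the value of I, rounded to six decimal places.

Checks pass: Σm=0; 22 even; l₃=6∈[0,16].
(2·8+1)(2·8+1)(2·6+1) = 3757
Δ: 10! 6! 6! / 23! → 1/13742520792
sum: t=2:+1/41803776000 t=3:−1/435456000 t=4:+1/39813120 t=5:−1/18662400 t=6:+1/39813120 t=7:−1/435456000 t=8:+1/41803776000 = -11/1393459200
3j²(8 8 6; 0 0 0) = Δ·Π!·Σ² = 600/96577  (sign -1)
sum: t=10:+1/94058496000 = 1/94058496000
3j²(8 8 6; -8 5 3) = Δ·Π!·Σ² = 104/7429  (sign -1)
combine: 4πI² = 3757·600/96577·104/7429 = 62400/190969
take √, sign +1: I = 0.16125230

0.161252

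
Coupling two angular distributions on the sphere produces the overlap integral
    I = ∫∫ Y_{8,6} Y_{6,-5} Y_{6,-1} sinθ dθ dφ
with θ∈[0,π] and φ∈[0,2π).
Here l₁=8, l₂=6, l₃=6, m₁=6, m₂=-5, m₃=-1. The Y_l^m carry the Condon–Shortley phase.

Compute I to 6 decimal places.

Checks pass: Σm=0; 20 even; l₃=6∈[2,14].
(2·8+1)(2·6+1)(2·6+1) = 2873
Δ: 8! 8! 4! / 21! → 1/1309458150
sum: t=2:+1/49766400 t=3:−1/3110400 t=4:+1/1327104 t=5:−1/3110400 t=6:+1/49766400 = 1/6635520
3j²(8 6 6; 0 0 0) = Δ·Π!·Σ² = 350/46189  (sign +1)
sum: t=0:+1/348364800 t=1:−1/609638400 = 1/812851200
3j²(8 6 6; 6 -5 -1) = Δ·Π!·Σ² = 11/2261  (sign -1)
combine: 4πI² = 2873·350/46189·11/2261 = 650/6137
take √, sign -1: I = -0.09180655

-0.091807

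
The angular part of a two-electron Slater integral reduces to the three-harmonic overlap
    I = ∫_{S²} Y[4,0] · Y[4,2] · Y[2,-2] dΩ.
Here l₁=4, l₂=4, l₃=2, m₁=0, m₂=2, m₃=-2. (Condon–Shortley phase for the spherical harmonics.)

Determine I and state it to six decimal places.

m-sum 0 ✓  L=10 even ✓  0≤2≤8 ✓
Π(2lᵢ+1) = 9×9×5 = 405
triangle coeff Δ(4,4,2) = 1/13860
Σ_t [2,4]: t=2:+1/192 t=3:−1/36 t=4:+1/192 = -5/288
(3j)²=20/693 [(4 4 2; 0 0 0)], sign=-1
Σ_t [4,4]: t=4:+1/192 = 1/192
(3j)²=3/77 [(4 4 2; 0 2 -2)], sign=+1
⇒ 4πI² = 2700/5929
I = (-1)√(2700/5929/(4π)) = -0.19036462

-0.190365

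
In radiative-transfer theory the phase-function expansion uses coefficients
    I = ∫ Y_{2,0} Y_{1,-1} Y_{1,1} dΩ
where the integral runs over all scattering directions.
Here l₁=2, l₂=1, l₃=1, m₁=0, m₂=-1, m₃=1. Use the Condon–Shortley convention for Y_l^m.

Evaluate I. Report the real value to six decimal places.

0.126157

Checks pass: Σm=0; 4 even; l₃=1∈[1,3].
(2·2+1)(2·1+1)(2·1+1) = 45
Δ: 2! 2! 0! / 5! → 1/30
sum: t=1:−1/1 = -1/1
3j²(2 1 1; 0 0 0) = Δ·Π!·Σ² = 2/15  (sign +1)
sum: t=0:+1/4 = 1/4
3j²(2 1 1; 0 -1 1) = Δ·Π!·Σ² = 1/30  (sign +1)
combine: 4πI² = 45·2/15·1/30 = 1/5
take √, sign +1: I = 0.12615663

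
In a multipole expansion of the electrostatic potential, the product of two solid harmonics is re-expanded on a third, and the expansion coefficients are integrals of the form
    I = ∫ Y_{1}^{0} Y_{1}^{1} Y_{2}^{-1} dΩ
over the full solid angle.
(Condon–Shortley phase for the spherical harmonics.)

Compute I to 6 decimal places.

Checks pass: Σm=0; 4 even; l₃=2∈[0,2].
(2·1+1)(2·1+1)(2·2+1) = 45
Δ: 0! 2! 2! / 5! → 1/30
sum: t=0:+1/1 = 1/1
3j²(1 1 2; 0 0 0) = Δ·Π!·Σ² = 2/15  (sign +1)
sum: t=0:+1/2 = 1/2
3j²(1 1 2; 0 1 -1) = Δ·Π!·Σ² = 1/10  (sign -1)
combine: 4πI² = 45·2/15·1/10 = 3/5
take √, sign -1: I = -0.21850969

-0.218510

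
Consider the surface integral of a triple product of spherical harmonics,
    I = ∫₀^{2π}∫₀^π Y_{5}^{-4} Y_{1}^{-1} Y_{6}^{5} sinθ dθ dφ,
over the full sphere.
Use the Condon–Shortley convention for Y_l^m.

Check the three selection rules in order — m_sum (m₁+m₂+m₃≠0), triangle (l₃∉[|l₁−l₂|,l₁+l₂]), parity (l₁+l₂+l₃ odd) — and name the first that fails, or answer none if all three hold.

none

m₁+m₂+m₃ = -4 − 1 + 5 = 0  ✓
triangle: |5−1|=4 ≤ l₃=6 ≤ 5+1=6  ✓
parity: l₁+l₂+l₃ = 12 is even  ✓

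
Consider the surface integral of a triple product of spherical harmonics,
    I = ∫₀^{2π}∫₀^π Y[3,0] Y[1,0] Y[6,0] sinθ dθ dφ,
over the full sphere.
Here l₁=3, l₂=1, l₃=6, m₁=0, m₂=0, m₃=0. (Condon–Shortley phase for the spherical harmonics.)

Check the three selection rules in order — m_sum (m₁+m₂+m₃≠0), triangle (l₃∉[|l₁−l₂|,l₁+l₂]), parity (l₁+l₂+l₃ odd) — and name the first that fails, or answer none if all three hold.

triangle

azimuthal sum: 0 + 0 + 0 = 0  ✓
2 ≤ 6 ≤ 4 (triangle on l)  ✗
L = 3 + 1 + 6 = 10 (even)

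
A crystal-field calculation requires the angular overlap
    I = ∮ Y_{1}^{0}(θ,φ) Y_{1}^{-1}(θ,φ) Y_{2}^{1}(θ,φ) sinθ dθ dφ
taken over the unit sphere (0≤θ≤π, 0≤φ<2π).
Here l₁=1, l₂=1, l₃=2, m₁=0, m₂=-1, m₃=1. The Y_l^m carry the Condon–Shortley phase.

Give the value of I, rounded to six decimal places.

-0.218510

Checks pass: Σm=0; 4 even; l₃=2∈[0,2].
(2·1+1)(2·1+1)(2·2+1) = 45
Δ: 0! 2! 2! / 5! → 1/30
sum: t=0:+1/1 = 1/1
3j²(1 1 2; 0 0 0) = Δ·Π!·Σ² = 2/15  (sign +1)
sum: t=0:+1/2 = 1/2
3j²(1 1 2; 0 -1 1) = Δ·Π!·Σ² = 1/10  (sign -1)
combine: 4πI² = 45·2/15·1/10 = 3/5
take √, sign -1: I = -0.21850969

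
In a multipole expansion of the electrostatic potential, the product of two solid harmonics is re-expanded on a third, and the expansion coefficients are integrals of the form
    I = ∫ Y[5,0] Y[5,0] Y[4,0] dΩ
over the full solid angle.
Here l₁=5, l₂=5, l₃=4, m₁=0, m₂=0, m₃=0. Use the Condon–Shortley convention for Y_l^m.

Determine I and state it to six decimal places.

0.130198

Rules hold: Σm=0, L=14 even, 0≤4≤10.
N = 11·11·9 = 1089
Δ = 6!·4!·4!/15! = 1/3153150
Racah Σ t=1..5: t=1:−1/69120 t=2:+1/1728 t=3:−1/576 t=4:+1/1728 t=5:−1/69120 = -7/11520
⇒ 3j(5 5 4; 0 0 0)² = 2/143, sgn -1
(m-triple is (0,0,0) — same symbol as above.)
4πI² = N·(3j₀)²·(3jₘ)² = 36/169
I = +1·√(0.213018/4π) = 0.13019760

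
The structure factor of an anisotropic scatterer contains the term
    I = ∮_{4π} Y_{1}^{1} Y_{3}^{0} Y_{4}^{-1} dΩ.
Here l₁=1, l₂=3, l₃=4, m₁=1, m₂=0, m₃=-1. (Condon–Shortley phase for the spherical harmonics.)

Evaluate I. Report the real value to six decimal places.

-0.194664

Rules hold: Σm=0, L=8 even, 2≤4≤4.
N = 3·7·9 = 189
Δ = 0!·2!·6!/9! = 1/252
Racah Σ t=0..0: t=0:+1/36 = 1/36
⇒ 3j(1 3 4; 0 0 0)² = 4/63, sgn +1
Racah Σ t=0..0: t=0:+1/72 = 1/72
⇒ 3j(1 3 4; 1 0 -1)² = 5/126, sgn -1
4πI² = N·(3j₀)²·(3jₘ)² = 10/21
I = -1·√(0.47619/4π) = -0.19466390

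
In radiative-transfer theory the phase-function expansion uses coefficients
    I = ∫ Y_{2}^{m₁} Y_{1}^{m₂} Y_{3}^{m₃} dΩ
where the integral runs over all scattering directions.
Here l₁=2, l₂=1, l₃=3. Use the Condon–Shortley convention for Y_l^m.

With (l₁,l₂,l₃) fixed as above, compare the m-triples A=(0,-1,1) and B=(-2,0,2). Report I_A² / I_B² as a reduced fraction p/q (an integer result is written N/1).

Same 2,1,3: normalisation and zero-m 3j drop out of the ratio.
A: Δ: 0! 4! 2! / 7! → 1/105; sum: t=0:+1/8 = 1/8; 3j²(2 1 3; 0 -1 1) = Δ·Π!·Σ² = 2/35  (sign +1)
B: Δ: 0! 4! 2! / 7! → 1/105; sum: t=0:+1/24 = 1/24; 3j²(2 1 3; -2 0 2) = Δ·Π!·Σ² = 1/21  (sign -1)
I_A²/I_B² = (2/35)/(1/21) = 6/5

6/5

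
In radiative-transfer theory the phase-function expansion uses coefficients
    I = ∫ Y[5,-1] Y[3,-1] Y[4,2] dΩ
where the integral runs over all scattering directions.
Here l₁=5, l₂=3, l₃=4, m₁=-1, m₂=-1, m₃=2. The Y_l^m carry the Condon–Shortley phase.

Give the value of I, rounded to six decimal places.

0.106335

m-sum 0 ✓  L=12 even ✓  2≤4≤8 ✓
Π(2lᵢ+1) = 11×7×9 = 693
triangle coeff Δ(5,3,4) = 1/180180
Σ_t [1,3]: t=1:−1/576 t=2:+1/144 t=3:−1/576 = 1/288
(3j)²=20/1001 [(5 3 4; 0 0 0)], sign=+1
Σ_t [0,2]: t=0:+1/34560 t=1:−1/720 t=2:+1/384 = 43/34560
(3j)²=1849/180180 [(5 3 4; -1 -1 2)], sign=+1
⇒ 4πI² = 1849/13013
I = (+1)√(1849/13013/(4π)) = 0.10633465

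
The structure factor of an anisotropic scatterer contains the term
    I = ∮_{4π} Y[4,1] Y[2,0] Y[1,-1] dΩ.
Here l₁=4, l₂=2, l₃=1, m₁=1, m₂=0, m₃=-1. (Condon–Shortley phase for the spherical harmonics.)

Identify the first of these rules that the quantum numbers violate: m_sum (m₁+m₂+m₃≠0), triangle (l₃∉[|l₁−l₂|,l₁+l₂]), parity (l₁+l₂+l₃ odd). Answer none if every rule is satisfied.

Σmᵢ = 0  ✓
l₃∈[|l₁−l₂|,l₁+l₂]=[2,6], have l₃=1  ✗
Σlᵢ = 7 ⇒ odd

triangle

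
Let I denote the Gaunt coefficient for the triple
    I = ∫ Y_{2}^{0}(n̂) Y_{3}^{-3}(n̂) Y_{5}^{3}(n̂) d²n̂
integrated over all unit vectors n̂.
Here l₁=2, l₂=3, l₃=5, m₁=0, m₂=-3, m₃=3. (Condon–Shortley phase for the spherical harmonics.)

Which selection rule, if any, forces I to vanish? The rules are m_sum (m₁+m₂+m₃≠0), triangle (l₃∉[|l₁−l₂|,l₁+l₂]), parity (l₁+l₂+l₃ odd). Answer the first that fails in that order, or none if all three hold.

m₁+m₂+m₃ = 0 − 3 + 3 = 0  ✓
triangle: |2−3|=1 ≤ l₃=5 ≤ 2+3=5  ✓
parity: l₁+l₂+l₃ = 10 is even  ✓

none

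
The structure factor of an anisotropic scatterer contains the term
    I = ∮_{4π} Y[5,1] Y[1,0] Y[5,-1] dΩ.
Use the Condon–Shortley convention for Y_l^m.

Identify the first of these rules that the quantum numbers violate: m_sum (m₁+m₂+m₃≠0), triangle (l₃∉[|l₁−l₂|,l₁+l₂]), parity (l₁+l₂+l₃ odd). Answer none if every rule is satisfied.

m₁+m₂+m₃ = 1 + 0 − 1 = 0  ✓
triangle: |5−1|=4 ≤ l₃=5 ≤ 5+1=6  ✓
parity: l₁+l₂+l₃ = 11 is odd  ✗

parity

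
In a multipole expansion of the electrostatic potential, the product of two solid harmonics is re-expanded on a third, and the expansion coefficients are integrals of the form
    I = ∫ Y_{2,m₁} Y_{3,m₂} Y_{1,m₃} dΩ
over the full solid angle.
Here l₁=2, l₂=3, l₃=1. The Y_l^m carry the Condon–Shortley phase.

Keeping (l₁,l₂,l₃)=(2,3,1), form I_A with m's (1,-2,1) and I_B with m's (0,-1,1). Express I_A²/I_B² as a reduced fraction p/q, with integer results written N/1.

5/3

l's match ⇒ only the (l;m) 3-j factors differ between A and B.
A: triangle coeff Δ(2,3,1) = 1/105; Σ_t [1,1]: t=1:−1/12 = -1/12; (3j)²=2/21 [(2 3 1; 1 -2 1)], sign=-1
B: triangle coeff Δ(2,3,1) = 1/105; Σ_t [2,2]: t=2:+1/8 = 1/8; (3j)²=2/35 [(2 3 1; 0 -1 1)], sign=+1
I_A²/I_B² = (2/21)/(2/35) = 5/3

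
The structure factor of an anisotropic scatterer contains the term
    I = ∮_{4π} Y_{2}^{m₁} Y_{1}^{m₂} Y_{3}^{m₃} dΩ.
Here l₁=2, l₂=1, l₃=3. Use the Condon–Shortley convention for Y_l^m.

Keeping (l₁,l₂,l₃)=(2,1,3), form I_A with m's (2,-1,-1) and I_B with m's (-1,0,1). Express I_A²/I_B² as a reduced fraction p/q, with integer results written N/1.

1/8

Same 2,1,3: normalisation and zero-m 3j drop out of the ratio.
A: Δ: 0! 4! 2! / 7! → 1/105; sum: t=0:+1/48 = 1/48; 3j²(2 1 3; 2 -1 -1) = Δ·Π!·Σ² = 1/105  (sign +1)
B: Δ: 0! 4! 2! / 7! → 1/105; sum: t=0:+1/6 = 1/6; 3j²(2 1 3; -1 0 1) = Δ·Π!·Σ² = 8/105  (sign +1)
I_A²/I_B² = (1/105)/(8/105) = 1/8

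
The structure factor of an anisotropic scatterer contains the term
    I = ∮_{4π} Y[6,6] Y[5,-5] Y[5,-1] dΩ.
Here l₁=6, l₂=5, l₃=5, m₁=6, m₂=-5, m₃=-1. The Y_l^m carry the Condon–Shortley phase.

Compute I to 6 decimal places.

Checks pass: Σm=0; 16 even; l₃=5∈[1,11].
(2·6+1)(2·5+1)(2·5+1) = 1573
Δ: 6! 6! 4! / 17! → 1/28588560
sum: t=1:−1/345600 t=2:+1/13824 t=3:−1/5184 t=4:+1/13824 t=5:−1/345600 = -7/129600
3j²(6 5 5; 0 0 0) = Δ·Π!·Σ² = 80/7293  (sign +1)
sum: t=0:+1/12441600 = 1/12441600
3j²(6 5 5; 6 -5 -1) = Δ·Π!·Σ² = 3/442  (sign +1)
combine: 4πI² = 1573·80/7293·3/442 = 440/3757
take √, sign +1: I = 0.09653856

0.096539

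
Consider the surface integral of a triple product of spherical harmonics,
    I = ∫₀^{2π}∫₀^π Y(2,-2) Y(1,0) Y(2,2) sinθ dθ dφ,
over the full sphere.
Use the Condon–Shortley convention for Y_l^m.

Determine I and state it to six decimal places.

0.000000

Σlᵢ=5 odd — θ-integrand is odd under cosθ→−cosθ; I=0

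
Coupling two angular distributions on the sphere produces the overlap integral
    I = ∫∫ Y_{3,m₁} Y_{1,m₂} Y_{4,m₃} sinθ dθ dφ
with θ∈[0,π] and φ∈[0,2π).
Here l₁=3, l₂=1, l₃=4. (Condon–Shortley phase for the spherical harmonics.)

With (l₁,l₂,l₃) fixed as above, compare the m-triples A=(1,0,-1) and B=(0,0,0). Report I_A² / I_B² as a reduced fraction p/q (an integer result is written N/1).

l's match ⇒ only the (l;m) 3-j factors differ between A and B.
A: triangle coeff Δ(3,1,4) = 1/252; Σ_t [0,0]: t=0:+1/48 = 1/48; (3j)²=5/84 [(3 1 4; 1 0 -1)], sign=-1
B: triangle coeff Δ(3,1,4) = 1/252; Σ_t [0,0]: t=0:+1/36 = 1/36; (3j)²=4/63 [(3 1 4; 0 0 0)], sign=+1
I_A²/I_B² = (5/84)/(4/63) = 15/16

15/16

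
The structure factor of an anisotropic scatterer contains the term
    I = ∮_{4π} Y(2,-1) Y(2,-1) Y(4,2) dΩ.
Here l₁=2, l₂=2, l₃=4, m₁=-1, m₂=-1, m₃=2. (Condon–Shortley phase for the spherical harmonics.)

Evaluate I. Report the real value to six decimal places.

0.254875

Rules hold: Σm=0, L=8 even, 0≤4≤4.
N = 5·5·9 = 225
Δ = 0!·4!·4!/9! = 1/630
Racah Σ t=0..0: t=0:+1/16 = 1/16
⇒ 3j(2 2 4; 0 0 0)² = 2/35, sgn +1
Racah Σ t=0..0: t=0:+1/36 = 1/36
⇒ 3j(2 2 4; -1 -1 2)² = 4/63, sgn +1
4πI² = N·(3j₀)²·(3jₘ)² = 40/49
I = +1·√(0.816327/4π) = 0.25487487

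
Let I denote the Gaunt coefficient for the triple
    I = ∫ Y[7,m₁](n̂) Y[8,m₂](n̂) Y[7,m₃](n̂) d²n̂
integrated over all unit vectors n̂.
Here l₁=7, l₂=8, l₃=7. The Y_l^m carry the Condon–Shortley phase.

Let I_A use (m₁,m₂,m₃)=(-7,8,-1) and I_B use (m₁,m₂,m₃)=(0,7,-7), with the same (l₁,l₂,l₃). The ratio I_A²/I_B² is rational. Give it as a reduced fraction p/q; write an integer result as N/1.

Same 7,8,7: normalisation and zero-m 3j drop out of the ratio.
A: Δ: 8! 6! 8! / 23! → 1/22086194130; sum: t=8:+1/1170505728000 = 1/1170505728000; 3j²(7 8 7; -7 8 -1) = Δ·Π!·Σ² = 13/7429  (sign +1)
B: Δ: 8! 6! 8! / 23! → 1/22086194130; sum: t=7:−1/146313216000 = -1/146313216000; 3j²(7 8 7; 0 7 -7) = Δ·Π!·Σ² = 91/14858  (sign -1)
I_A²/I_B² = (13/7429)/(91/14858) = 2/7

2/7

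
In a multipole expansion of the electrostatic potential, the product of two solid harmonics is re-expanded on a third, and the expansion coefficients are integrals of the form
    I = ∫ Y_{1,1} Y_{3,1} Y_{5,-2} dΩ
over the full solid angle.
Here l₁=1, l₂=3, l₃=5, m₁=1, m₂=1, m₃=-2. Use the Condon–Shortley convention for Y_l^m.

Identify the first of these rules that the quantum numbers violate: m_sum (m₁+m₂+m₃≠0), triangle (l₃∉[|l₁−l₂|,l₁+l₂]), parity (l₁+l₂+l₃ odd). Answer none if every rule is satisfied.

triangle

Σmᵢ = 0  ✓
l₃∈[|l₁−l₂|,l₁+l₂]=[2,4], have l₃=5  ✗
Σlᵢ = 9 ⇒ odd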